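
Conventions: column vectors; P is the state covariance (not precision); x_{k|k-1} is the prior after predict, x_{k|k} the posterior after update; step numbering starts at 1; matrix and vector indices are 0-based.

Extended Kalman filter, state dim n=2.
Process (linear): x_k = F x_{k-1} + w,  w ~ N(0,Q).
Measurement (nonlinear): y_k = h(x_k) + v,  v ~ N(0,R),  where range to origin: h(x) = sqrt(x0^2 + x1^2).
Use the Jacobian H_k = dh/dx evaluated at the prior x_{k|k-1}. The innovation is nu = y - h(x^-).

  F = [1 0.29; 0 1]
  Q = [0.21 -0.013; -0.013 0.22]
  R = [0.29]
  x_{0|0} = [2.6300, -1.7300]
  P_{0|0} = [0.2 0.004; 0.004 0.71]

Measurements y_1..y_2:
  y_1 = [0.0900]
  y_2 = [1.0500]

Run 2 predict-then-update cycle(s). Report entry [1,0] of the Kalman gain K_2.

step 1: x^-=[2.1283, -1.7300]  P^-=[0.4720 0.1969; 0.1969 0.9300]  H_jac=[0.7760 -0.6308]  S=[0.7515]  K=[0.3221; -0.5773]  nu=[-2.6527]  x^+=[1.2737, -0.1986]  P^+=[0.3940 0.3367; 0.3367 0.6796]
step 2: x^-=[1.2161, -0.1986]  P^-=[0.8565 0.5207; 0.5207 0.8996]  H_jac=[0.9869 -0.1612]  S=[0.9819]  K=[0.7754; 0.3757]  nu=[-0.1822]  x^+=[1.0748, -0.2671]  P^+=[0.2662 0.2347; 0.2347 0.7610]

K[1,0] = 0.3757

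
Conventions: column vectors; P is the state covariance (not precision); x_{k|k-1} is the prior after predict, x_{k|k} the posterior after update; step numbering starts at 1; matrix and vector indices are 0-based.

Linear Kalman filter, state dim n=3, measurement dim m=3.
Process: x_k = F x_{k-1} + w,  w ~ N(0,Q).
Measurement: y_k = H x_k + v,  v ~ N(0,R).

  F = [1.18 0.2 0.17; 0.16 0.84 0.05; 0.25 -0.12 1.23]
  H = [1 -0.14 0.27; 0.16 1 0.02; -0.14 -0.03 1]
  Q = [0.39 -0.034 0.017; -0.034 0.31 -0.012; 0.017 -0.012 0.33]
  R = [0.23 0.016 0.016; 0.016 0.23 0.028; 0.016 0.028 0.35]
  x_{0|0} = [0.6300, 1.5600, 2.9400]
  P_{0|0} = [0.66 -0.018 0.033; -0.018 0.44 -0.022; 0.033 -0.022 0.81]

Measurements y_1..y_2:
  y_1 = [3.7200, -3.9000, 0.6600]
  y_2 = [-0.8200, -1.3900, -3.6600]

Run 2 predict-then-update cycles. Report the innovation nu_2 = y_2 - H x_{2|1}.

innov = [-4.4914, -0.0543, -6.5077]

step 1: x^-=[1.5552, 1.5582, 3.5865]  P^-=[1.3532 0.1525 0.4165; 0.1525 0.6332 0.0007; 0.4165 0.0007 1.6309]  S=[1.8967 0.3283 0.6686; 0.3283 0.9500 0.0554; 0.6686 0.0554 1.8926]  K=[0.7981 0.1312 -0.1682; -0.0874 0.7231 -0.0112; 0.1818 -0.0023 0.7667]  nu=[1.4146, -5.7788, -2.6620]  x^+=[2.3737, -2.7143, 1.8160]  P^+=[0.1884 0.0084 -0.0158; 0.0084 0.1628 0.0210; -0.0158 0.0210 0.2696]
step 2: x^-=[2.5668, -1.8094, 3.1528]  P^-=[0.6657 0.0417 0.1054; 0.0417 0.4342 0.0156; 0.1054 0.0156 0.7356]  S=[1.0019 0.1173 0.2219; 0.1173 0.6961 0.0409; 0.2219 0.0409 1.0689]  K=[0.7058 0.1052 -0.1403; -0.0888 0.6492 -0.0095; 0.1589 0.0033 0.6408]  nu=[-4.4914, -0.0543, -6.5077]  x^+=[0.3042, -1.3843, -1.7313]  P^+=[0.1656 0.0053 -0.0115; 0.0053 0.1464 0.0186; -0.0115 0.0186 0.2259]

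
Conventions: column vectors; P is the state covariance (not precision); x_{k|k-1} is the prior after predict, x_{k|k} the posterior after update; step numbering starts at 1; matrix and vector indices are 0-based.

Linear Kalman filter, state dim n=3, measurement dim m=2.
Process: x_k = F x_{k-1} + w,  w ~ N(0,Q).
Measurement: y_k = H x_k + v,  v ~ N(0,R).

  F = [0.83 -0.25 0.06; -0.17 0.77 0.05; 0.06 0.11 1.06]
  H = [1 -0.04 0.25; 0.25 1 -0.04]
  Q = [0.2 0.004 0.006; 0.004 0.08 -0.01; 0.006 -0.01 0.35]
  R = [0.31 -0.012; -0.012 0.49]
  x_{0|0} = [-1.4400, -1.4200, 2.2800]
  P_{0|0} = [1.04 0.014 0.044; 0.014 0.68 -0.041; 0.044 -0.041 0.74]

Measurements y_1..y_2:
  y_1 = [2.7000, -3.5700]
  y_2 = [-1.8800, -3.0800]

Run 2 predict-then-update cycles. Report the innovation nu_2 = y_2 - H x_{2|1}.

innov = [-4.5119, -1.4818]

step 1: x^-=[-0.7034, -0.7346, 2.1742]  P^-=[0.9614 -0.2619 0.1367; -0.2619 0.5075 0.0351; 0.1367 0.0351 1.1897]  S=[1.4352 -0.0512; -0.0512 0.9230]  K=[0.7014 0.0097; -0.1738 0.4677; 0.3029 0.0403]  nu=[2.8305, -2.5726]  x^+=[1.2569, -2.4299, 2.9279]  P^+=[0.2561 -0.0744 -0.1670; -0.0744 0.2539 0.1002; -0.1670 0.1002 1.0577]
step 2: x^-=[1.8264, -1.9383, 2.9118]  P^-=[0.4073 -0.1304 -0.1000; -0.1304 0.2706 0.1748; -0.1000 0.1748 1.5436]  S=[0.7711 -0.0238; -0.0238 0.7113]  K=[0.5020 -0.0177; -0.1165 0.3209; 0.3658 0.1360]  nu=[-4.5119, -1.4818]  x^+=[-0.4122, -1.8879, 1.0597]  P^+=[0.2124 -0.0773 -0.2385; -0.0773 0.1851 0.1791; -0.2385 0.1791 1.4296]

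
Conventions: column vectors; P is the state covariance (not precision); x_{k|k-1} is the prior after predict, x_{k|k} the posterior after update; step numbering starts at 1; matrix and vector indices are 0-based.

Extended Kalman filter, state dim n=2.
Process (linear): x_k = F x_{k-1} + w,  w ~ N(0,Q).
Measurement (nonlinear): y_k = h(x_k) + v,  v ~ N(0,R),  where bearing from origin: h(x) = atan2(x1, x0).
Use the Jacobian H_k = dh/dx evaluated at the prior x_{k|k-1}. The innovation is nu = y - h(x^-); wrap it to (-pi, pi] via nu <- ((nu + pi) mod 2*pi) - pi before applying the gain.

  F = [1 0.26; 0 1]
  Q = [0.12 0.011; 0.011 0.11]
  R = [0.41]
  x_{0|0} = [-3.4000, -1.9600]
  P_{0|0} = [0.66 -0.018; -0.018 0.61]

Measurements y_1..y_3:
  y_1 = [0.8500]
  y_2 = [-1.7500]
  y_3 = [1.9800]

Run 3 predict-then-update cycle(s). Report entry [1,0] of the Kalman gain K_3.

step 1: x^-=[-3.9096, -1.9600]  P^-=[0.8119 0.1516; 0.1516 0.7200]  H_jac=[0.1025 -0.2044]  S=[0.4423]  K=[0.1181; -0.2976]  nu=[-2.7563]  x^+=[-4.2350, -1.1396]  P^+=[0.8057 0.1671; 0.1671 0.6808]
step 2: x^-=[-4.5313, -1.1396]  P^-=[1.0586 0.3552; 0.3552 0.7908]  H_jac=[0.0522 -0.2076]  S=[0.4393]  K=[-0.0420; -0.3315]  nu=[1.1452]  x^+=[-4.5794, -1.5192]  P^+=[1.0579 0.3490; 0.3490 0.7426]
step 3: x^-=[-4.9744, -1.5192]  P^-=[1.4096 0.5531; 0.5531 0.8526]  H_jac=[0.0562 -0.1839]  S=[0.4318]  K=[-0.0522; -0.2911]  nu=[-1.4580]  x^+=[-4.8983, -1.0948]  P^+=[1.4084 0.5465; 0.5465 0.8160]

K[1,0] = -0.2911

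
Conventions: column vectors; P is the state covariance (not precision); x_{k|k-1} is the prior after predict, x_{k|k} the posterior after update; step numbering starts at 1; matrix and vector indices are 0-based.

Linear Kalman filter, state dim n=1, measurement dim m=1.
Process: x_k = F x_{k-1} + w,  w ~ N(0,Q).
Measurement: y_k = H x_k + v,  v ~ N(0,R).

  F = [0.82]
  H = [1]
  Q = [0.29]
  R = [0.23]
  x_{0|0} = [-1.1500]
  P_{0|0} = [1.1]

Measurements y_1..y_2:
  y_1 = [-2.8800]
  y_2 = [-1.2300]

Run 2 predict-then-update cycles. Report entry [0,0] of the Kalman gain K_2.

K[0,0] = 0.6442

step 1: x^-=[-0.9430]  P^-=[1.0296]  S=[1.2596]  K=[0.8174]  nu=[-1.9370]  x^+=[-2.5263]  P^+=[0.1880]
step 2: x^-=[-2.0716]  P^-=[0.4164]  S=[0.6464]  K=[0.6442]  nu=[0.8416]  x^+=[-1.5294]  P^+=[0.1482]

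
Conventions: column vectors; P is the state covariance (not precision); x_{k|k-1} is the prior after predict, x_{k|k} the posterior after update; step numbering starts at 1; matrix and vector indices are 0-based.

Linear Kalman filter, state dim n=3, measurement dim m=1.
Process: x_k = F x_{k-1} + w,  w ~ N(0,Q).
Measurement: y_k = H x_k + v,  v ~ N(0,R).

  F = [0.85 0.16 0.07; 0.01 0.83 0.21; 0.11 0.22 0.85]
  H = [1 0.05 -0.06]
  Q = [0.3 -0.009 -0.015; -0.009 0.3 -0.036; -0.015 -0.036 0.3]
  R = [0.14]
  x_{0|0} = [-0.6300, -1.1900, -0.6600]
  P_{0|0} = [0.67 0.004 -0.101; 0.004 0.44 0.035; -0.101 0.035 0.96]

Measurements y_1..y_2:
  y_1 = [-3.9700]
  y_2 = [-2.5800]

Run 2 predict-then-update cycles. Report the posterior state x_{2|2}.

x_post = [-2.7606, -1.2222, -1.3381]

step 1: x^-=[-0.7721, -1.1326, -0.8921]  P^-=[0.7899 0.0572 0.0526; 0.0572 0.6574 0.2399; 0.0526 0.2399 1.0174]  S=[0.9332]  K=[0.8461; 0.0811; 0.0038]  nu=[-3.1948]  x^+=[-3.4754, -1.3916, -0.9043]  P^+=[0.1218 -0.0068 0.0496; -0.0068 0.6512 0.2396; 0.0496 0.2396 1.0174]
step 2: x^-=[-3.2400, -1.3797, -1.4571]  P^-=[0.4191 0.1195 0.1509; 0.1195 0.8771 0.4457; 0.1509 0.4457 1.1666]  S=[0.5566]  K=[0.7473; 0.2454; 0.1855]  nu=[0.6416]  x^+=[-2.7606, -1.2222, -1.3381]  P^+=[0.1082 0.0174 0.0738; 0.0174 0.8436 0.4204; 0.0738 0.4204 1.1475]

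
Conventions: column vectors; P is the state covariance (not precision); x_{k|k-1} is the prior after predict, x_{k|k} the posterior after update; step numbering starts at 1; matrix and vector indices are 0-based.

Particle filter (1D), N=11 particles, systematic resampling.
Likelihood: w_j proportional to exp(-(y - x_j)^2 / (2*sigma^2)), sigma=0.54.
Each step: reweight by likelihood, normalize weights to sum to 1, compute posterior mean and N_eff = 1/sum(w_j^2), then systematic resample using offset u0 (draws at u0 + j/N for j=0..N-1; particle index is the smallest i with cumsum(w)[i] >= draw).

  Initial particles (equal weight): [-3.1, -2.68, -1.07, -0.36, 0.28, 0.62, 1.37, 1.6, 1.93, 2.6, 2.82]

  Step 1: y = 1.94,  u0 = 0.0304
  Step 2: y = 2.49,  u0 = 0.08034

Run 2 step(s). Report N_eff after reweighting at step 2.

N_eff = 8.1904

step 1: w=[0.0000, 0.0000, 0.0000, 0.0000, 0.0028, 0.0158, 0.1795, 0.2570, 0.3133, 0.1485, 0.0831]  mean=1.8927  Neff=4.4316  idx=[6, 6, 7, 7, 7, 8, 8, 8, 8, 9, 10]
step 2: w=[0.0226, 0.0226, 0.0499, 0.0499, 0.0499, 0.1134, 0.1134, 0.1134, 0.1134, 0.1902, 0.1611]  mean=2.1261  Neff=8.1904  idx=[2, 4, 5, 6, 7, 7, 8, 9, 9, 10, 10]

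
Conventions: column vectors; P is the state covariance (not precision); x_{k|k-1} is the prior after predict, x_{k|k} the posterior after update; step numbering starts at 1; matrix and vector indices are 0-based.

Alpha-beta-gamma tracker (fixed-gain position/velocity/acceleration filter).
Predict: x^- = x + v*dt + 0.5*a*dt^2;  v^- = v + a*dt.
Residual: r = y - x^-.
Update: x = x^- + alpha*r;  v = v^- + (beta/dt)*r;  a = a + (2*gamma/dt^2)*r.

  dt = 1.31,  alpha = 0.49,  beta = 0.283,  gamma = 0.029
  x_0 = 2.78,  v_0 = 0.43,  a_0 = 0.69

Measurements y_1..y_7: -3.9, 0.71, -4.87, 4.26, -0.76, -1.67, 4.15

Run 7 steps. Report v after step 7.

v_post = 1.3048

step 1: x_pred=3.9354  r=-7.8354  x^+=0.0960  v^+=-0.3588  a^+=0.4252
step 2: x_pred=-0.0091  r=0.7191  x^+=0.3432  v^+=0.3536  a^+=0.4495
step 3: x_pred=1.1921  r=-6.0621  x^+=-1.7783  v^+=-0.3672  a^+=0.2446
step 4: x_pred=-2.0495  r=6.3095  x^+=1.0422  v^+=1.3163  a^+=0.4578
step 5: x_pred=3.1593  r=-3.9193  x^+=1.2389  v^+=1.0694  a^+=0.3254
step 6: x_pred=2.9189  r=-4.5889  x^+=0.6704  v^+=0.5043  a^+=0.1703
step 7: x_pred=1.4771  r=2.6729  x^+=2.7868  v^+=1.3048  a^+=0.2606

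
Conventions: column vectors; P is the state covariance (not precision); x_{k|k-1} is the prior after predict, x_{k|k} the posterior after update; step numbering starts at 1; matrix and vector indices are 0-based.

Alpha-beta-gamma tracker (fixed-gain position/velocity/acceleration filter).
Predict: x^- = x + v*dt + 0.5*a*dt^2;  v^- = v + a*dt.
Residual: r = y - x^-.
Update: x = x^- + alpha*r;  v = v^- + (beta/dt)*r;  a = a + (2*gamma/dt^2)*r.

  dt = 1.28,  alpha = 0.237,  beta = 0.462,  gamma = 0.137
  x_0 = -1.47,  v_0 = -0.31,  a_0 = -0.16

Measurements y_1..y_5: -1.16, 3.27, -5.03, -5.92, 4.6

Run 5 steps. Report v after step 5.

step 1: x_pred=-1.9979  r=0.8379  x^+=-1.7993  v^+=-0.2124  a^+=-0.0199
step 2: x_pred=-2.0874  r=5.3574  x^+=-0.8177  v^+=1.6959  a^+=0.8761
step 3: x_pred=2.0707  r=-7.1007  x^+=0.3878  v^+=0.2544  a^+=-0.3114
step 4: x_pred=0.4583  r=-6.3783  x^+=-1.0534  v^+=-2.4464  a^+=-1.3781
step 5: x_pred=-5.3137  r=9.9137  x^+=-2.9642  v^+=-0.6321  a^+=0.2798

v_post = -0.6321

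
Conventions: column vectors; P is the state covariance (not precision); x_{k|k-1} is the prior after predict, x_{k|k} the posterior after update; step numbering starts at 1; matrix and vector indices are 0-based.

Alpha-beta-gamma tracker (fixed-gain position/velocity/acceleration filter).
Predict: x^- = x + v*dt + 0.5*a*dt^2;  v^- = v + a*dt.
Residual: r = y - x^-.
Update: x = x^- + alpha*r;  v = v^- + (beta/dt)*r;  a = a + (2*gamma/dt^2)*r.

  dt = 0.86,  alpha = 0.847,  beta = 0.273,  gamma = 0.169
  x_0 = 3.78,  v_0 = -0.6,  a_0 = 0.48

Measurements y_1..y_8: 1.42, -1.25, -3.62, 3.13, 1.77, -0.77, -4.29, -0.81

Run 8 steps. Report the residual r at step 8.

resid = 2.2477

step 1: x_pred=3.4415  r=-2.0215  x^+=1.7293  v^+=-0.8289  a^+=-0.4438
step 2: x_pred=0.8523  r=-2.1023  x^+=-0.9283  v^+=-1.8780  a^+=-1.4046
step 3: x_pred=-3.0628  r=-0.5572  x^+=-3.5348  v^+=-3.2628  a^+=-1.6592
step 4: x_pred=-6.9543  r=10.0843  x^+=1.5871  v^+=-1.4885  a^+=2.9494
step 5: x_pred=1.3976  r=0.3724  x^+=1.7130  v^+=1.1661  a^+=3.1195
step 6: x_pred=3.8695  r=-4.6395  x^+=-0.0602  v^+=2.3761  a^+=0.9993
step 7: x_pred=2.3528  r=-6.6428  x^+=-3.2736  v^+=1.1268  a^+=-2.0365
step 8: x_pred=-3.0577  r=2.2477  x^+=-1.1539  v^+=0.0889  a^+=-1.0093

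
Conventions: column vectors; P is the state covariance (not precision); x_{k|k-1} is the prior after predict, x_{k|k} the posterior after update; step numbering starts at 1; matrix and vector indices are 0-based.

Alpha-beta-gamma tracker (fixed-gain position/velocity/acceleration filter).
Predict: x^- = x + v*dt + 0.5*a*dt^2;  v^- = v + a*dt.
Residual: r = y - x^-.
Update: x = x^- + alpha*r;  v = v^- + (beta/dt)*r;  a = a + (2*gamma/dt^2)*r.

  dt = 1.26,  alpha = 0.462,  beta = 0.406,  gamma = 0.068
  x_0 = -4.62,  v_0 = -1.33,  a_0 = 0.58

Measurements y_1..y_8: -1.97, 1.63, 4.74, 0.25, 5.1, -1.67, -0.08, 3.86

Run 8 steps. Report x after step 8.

x_post = -1.1499

step 1: x_pred=-5.8354  r=3.8654  x^+=-4.0496  v^+=0.6463  a^+=0.9111
step 2: x_pred=-2.5120  r=4.1420  x^+=-0.5984  v^+=3.1290  a^+=1.2659
step 3: x_pred=4.3490  r=0.3910  x^+=4.5297  v^+=4.8500  a^+=1.2994
step 4: x_pred=11.6722  r=-11.4222  x^+=6.3951  v^+=2.8068  a^+=0.3210
step 5: x_pred=10.1865  r=-5.0865  x^+=7.8366  v^+=1.5723  a^+=-0.1148
step 6: x_pred=9.7265  r=-11.3965  x^+=4.4613  v^+=-2.2446  a^+=-1.0910
step 7: x_pred=0.7671  r=-0.8471  x^+=0.3757  v^+=-3.8922  a^+=-1.1636
step 8: x_pred=-5.4521  r=9.3121  x^+=-1.1499  v^+=-2.3578  a^+=-0.3659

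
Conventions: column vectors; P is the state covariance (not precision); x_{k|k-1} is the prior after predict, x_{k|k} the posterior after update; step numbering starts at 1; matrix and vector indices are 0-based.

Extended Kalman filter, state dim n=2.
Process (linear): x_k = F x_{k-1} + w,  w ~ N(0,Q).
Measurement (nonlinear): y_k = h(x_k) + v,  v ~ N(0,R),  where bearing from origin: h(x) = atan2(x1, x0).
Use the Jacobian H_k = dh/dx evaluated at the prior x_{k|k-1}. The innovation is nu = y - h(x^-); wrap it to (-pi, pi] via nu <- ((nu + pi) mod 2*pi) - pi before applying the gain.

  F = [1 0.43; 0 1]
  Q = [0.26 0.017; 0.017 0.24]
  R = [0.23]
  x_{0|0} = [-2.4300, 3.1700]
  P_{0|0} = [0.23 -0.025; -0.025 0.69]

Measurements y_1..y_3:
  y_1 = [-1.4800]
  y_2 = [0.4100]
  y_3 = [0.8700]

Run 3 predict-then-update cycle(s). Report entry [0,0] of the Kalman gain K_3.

K[0,0] = -0.9343

step 1: x^-=[-1.0669, 3.1700]  P^-=[0.5961 0.2887; 0.2887 0.9300]  H_jac=[-0.2834 -0.0954]  S=[0.3019]  K=[-0.6506; -0.5647]  nu=[2.9077]  x^+=[-2.9587, 1.5280]  P^+=[0.4683 0.1778; 0.1778 0.8337]
step 2: x^-=[-2.3017, 1.5280]  P^-=[1.0353 0.5533; 0.5533 1.0737]  H_jac=[-0.2002 -0.3016]  S=[0.4359]  K=[-0.8582; -0.9968]  nu=[-2.1455]  x^+=[-0.4605, 3.6667]  P^+=[0.7143 0.1804; 0.1804 0.6405]
step 3: x^-=[1.1162, 3.6667]  P^-=[1.2478 0.4728; 0.4728 0.8805]  H_jac=[-0.2496 0.0760]  S=[0.2949]  K=[-0.9343; -0.1733]  nu=[-0.4053]  x^+=[1.4949, 3.7369]  P^+=[0.9904 0.4250; 0.4250 0.8717]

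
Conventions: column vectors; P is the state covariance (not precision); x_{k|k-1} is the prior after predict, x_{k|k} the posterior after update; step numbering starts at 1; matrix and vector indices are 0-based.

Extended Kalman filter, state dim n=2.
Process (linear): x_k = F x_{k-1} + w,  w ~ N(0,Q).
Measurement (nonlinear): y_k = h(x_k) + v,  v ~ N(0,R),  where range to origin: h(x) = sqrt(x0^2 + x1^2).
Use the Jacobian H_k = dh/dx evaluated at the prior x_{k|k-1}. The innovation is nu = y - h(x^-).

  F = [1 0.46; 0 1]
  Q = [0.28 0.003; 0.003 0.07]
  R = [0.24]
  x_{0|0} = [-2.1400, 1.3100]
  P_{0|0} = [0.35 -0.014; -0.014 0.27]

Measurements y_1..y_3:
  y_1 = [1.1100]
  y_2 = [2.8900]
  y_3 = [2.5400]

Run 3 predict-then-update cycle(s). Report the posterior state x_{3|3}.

step 1: x^-=[-1.5374, 1.3100]  P^-=[0.6743 0.1132; 0.1132 0.3400]  H_jac=[-0.7612 0.6486]  S=[0.6619]  K=[-0.6645; 0.2030]  nu=[-0.9098]  x^+=[-0.9329, 1.1253]  P^+=[0.3820 0.2025; 0.2025 0.3127]
step 2: x^-=[-0.4152, 1.1253]  P^-=[0.9145 0.3493; 0.3493 0.3827]  H_jac=[-0.3462 0.9382]  S=[0.4596]  K=[0.0243; 0.5182]  nu=[1.6905]  x^+=[-0.3741, 2.0014]  P^+=[0.9142 0.3435; 0.3435 0.2593]
step 3: x^-=[0.5465, 2.0014]  P^-=[1.5651 0.4658; 0.4658 0.3293]  H_jac=[0.2634 0.9647]  S=[0.8918]  K=[0.9662; 0.4938]  nu=[0.4654]  x^+=[0.9961, 2.2312]  P^+=[0.7326 0.0403; 0.0403 0.1118]

x_post = [0.9961, 2.2312]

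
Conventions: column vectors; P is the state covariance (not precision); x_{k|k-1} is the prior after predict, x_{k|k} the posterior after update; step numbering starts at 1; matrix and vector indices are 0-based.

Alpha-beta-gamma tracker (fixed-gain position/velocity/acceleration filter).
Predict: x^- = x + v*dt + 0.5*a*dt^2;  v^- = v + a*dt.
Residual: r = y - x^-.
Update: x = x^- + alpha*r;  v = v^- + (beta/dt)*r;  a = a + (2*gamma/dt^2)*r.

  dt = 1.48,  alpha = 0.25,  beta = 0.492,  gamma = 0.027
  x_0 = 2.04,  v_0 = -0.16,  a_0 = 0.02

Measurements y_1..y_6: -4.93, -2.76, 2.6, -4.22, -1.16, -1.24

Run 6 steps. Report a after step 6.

step 1: x_pred=1.8251  r=-6.7551  x^+=0.1363  v^+=-2.3760  a^+=-0.1465
step 2: x_pred=-3.5407  r=0.7807  x^+=-3.3455  v^+=-2.3334  a^+=-0.1273
step 3: x_pred=-6.9383  r=9.5383  x^+=-4.5537  v^+=0.6491  a^+=0.1079
step 4: x_pred=-3.4749  r=-0.7451  x^+=-3.6612  v^+=0.5610  a^+=0.0895
step 5: x_pred=-2.7329  r=1.5729  x^+=-2.3397  v^+=1.2164  a^+=0.1283
step 6: x_pred=-0.3990  r=-0.8410  x^+=-0.6092  v^+=1.1266  a^+=0.1075

a_post = 0.1075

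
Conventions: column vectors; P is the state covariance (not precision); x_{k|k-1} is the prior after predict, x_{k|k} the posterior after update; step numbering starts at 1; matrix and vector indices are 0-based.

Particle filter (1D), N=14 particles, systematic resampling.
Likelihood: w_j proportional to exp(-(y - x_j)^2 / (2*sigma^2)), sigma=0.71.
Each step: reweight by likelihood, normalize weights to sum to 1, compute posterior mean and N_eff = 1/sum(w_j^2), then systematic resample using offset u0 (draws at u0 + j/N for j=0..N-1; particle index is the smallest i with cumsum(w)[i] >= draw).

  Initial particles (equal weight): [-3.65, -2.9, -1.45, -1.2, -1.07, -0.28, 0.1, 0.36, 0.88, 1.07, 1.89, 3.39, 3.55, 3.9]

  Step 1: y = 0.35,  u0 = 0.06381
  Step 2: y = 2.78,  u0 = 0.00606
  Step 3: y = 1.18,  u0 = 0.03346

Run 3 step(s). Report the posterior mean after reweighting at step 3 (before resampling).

post_mean = 1.5384

step 1: w=[0.0000, 0.0000, 0.0093, 0.0213, 0.0312, 0.1557, 0.2169, 0.2308, 0.1747, 0.1380, 0.0220, 0.0000, 0.0000, 0.0000]  mean=0.3318  Neff=5.6771  idx=[5, 5, 5, 6, 6, 6, 7, 7, 7, 8, 8, 9, 9, 10]
step 2: w=[0.0001, 0.0001, 0.0001, 0.0013, 0.0013, 0.0013, 0.0047, 0.0047, 0.0047, 0.0440, 0.0440, 0.0869, 0.0869, 0.7198]  mean=1.6291  Neff=1.8616  idx=[6, 10, 11, 12, 13, 13, 13, 13, 13, 13, 13, 13, 13, 13]
step 3: w=[0.0542, 0.0966, 0.1043, 0.1043, 0.0641, 0.0641, 0.0641, 0.0641, 0.0641, 0.0641, 0.0641, 0.0641, 0.0641, 0.0641]  mean=1.5384  Neff=13.3211  idx=[0, 1, 2, 2, 3, 4, 5, 6, 7, 8, 10, 11, 12, 13]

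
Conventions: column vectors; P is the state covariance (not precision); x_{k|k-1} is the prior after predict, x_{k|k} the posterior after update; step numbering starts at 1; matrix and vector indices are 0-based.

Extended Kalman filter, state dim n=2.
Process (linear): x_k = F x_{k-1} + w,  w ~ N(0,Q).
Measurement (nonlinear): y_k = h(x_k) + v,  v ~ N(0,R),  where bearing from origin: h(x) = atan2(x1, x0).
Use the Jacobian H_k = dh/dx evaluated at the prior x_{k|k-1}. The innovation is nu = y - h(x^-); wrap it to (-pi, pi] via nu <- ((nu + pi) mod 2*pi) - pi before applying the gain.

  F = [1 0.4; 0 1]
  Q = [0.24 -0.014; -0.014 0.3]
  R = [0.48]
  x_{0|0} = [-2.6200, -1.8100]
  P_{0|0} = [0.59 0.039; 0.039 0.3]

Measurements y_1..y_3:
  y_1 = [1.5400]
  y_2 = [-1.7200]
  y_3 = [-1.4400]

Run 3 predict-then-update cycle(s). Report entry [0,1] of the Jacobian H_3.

H_jac[0,1] = -0.1844

step 1: x^-=[-3.3440, -1.8100]  P^-=[0.9092 0.1450; 0.1450 0.6000]  H_jac=[0.1252 -0.2313]  S=[0.5179]  K=[0.1550; -0.2329]  nu=[-2.0977]  x^+=[-3.6692, -1.3215]  P^+=[0.8968 0.1637; 0.1637 0.5719]
step 2: x^-=[-4.1977, -1.3215]  P^-=[1.3592 0.3785; 0.3785 0.8719]  H_jac=[0.0682 -0.2167]  S=[0.5161]  K=[0.0208; -0.3161]  nu=[1.1166]  x^+=[-4.1746, -1.6745]  P^+=[1.3590 0.3818; 0.3818 0.8203]
step 3: x^-=[-4.8444, -1.6745]  P^-=[2.0357 0.6960; 0.6960 1.1203]  H_jac=[0.0637 -0.1844]  S=[0.5100]  K=[0.0028; -0.3181]  nu=[1.3688]  x^+=[-4.8406, -2.1099]  P^+=[2.0357 0.6964; 0.6964 1.0687]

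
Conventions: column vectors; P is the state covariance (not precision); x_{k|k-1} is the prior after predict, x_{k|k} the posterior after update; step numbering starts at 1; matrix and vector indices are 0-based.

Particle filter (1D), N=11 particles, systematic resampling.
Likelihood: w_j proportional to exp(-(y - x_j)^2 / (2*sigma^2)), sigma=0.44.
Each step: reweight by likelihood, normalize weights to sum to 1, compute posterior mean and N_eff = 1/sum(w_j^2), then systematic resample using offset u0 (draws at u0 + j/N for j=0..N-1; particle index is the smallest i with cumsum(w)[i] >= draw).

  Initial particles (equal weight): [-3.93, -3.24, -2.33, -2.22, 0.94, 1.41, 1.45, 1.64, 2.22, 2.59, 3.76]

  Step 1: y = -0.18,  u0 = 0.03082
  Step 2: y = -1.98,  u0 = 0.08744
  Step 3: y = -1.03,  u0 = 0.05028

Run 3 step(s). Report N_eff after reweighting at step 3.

N_eff = 11.0000

step 1: w=[0.0000, 0.0000, 0.0002, 0.0005, 0.9349, 0.0348, 0.0250, 0.0046, 0.0000, 0.0000, 0.0000]  mean=0.9702  Neff=1.1417  idx=[4, 4, 4, 4, 4, 4, 4, 4, 4, 4, 5]
step 2: w=[0.1000, 0.1000, 0.1000, 0.1000, 0.1000, 0.1000, 0.1000, 0.1000, 0.1000, 0.1000, 0.0000]  mean=0.9400  Neff=10.0009  idx=[0, 1, 2, 3, 4, 5, 6, 7, 8, 9, 9]
step 3: w=[0.0909, 0.0909, 0.0909, 0.0909, 0.0909, 0.0909, 0.0909, 0.0909, 0.0909, 0.0909, 0.0909]  mean=0.9400  Neff=11.0000  idx=[0, 1, 2, 3, 4, 5, 6, 7, 8, 9, 10]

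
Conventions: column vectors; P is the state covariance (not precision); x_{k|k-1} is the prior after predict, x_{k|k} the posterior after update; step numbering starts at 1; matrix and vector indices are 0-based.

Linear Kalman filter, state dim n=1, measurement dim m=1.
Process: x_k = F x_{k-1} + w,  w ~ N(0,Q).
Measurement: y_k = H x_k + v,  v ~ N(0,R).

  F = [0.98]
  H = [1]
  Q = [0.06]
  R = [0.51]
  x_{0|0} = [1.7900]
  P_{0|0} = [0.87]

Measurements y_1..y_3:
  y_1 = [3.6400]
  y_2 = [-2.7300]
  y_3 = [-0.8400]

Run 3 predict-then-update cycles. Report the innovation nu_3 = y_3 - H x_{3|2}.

step 1: x^-=[1.7542]  P^-=[0.8955]  S=[1.4055]  K=[0.6372]  nu=[1.8858]  x^+=[2.9557]  P^+=[0.3249]
step 2: x^-=[2.8966]  P^-=[0.3721]  S=[0.8821]  K=[0.4218]  nu=[-5.6266]  x^+=[0.5232]  P^+=[0.2151]
step 3: x^-=[0.5127]  P^-=[0.2666]  S=[0.7766]  K=[0.3433]  nu=[-1.3527]  x^+=[0.0483]  P^+=[0.1751]

innov = [-1.3527]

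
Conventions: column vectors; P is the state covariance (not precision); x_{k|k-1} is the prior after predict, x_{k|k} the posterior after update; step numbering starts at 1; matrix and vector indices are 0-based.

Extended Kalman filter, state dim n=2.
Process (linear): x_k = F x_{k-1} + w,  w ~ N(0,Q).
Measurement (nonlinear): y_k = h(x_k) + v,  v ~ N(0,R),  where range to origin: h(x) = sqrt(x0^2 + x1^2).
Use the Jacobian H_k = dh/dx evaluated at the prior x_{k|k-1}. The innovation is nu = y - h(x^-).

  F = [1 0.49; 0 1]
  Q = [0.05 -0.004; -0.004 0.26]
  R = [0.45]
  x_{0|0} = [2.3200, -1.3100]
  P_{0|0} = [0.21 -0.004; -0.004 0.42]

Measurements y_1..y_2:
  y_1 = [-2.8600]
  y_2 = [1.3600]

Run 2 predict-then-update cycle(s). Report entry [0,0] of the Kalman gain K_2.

K[0,0] = 0.5484

step 1: x^-=[1.6781, -1.3100]  P^-=[0.3569 0.1978; 0.1978 0.6800]  H_jac=[0.7883 -0.6153]  S=[0.7374]  K=[0.2165; -0.3560]  nu=[-4.9889]  x^+=[0.5981, 0.4661]  P^+=[0.3224 0.2546; 0.2546 0.5865]
step 2: x^-=[0.8265, 0.4661]  P^-=[0.7627 0.5380; 0.5380 0.8465]  H_jac=[0.8710 0.4913]  S=[1.6934]  K=[0.5484; 0.5223]  nu=[0.4111]  x^+=[1.0519, 0.6809]  P^+=[0.2535 0.0530; 0.0530 0.3845]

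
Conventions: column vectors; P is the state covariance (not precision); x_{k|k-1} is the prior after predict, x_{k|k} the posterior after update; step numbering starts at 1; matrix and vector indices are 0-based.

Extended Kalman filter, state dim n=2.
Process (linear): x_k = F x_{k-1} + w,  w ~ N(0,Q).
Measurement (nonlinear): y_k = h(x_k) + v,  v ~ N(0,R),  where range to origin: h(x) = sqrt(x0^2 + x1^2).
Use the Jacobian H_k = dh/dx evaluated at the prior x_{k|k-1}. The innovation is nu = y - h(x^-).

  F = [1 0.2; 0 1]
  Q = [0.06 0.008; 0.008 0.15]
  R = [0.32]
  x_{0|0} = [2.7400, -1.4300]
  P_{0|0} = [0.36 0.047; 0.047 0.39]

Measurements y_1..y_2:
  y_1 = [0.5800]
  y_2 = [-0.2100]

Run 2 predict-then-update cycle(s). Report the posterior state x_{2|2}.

step 1: x^-=[2.4540, -1.4300]  P^-=[0.4544 0.1330; 0.1330 0.5400]  H_jac=[0.8640 -0.5035]  S=[0.6804]  K=[0.4786; -0.2307]  nu=[-2.2602]  x^+=[1.3722, -0.9086]  P^+=[0.2985 0.2081; 0.2081 0.5038]
step 2: x^-=[1.1905, -0.9086]  P^-=[0.4619 0.3169; 0.3169 0.6538]  H_jac=[0.7949 -0.6067]  S=[0.5469]  K=[0.3199; -0.2647]  nu=[-1.7076]  x^+=[0.6442, -0.4566]  P^+=[0.4060 0.3632; 0.3632 0.6155]

x_post = [0.6442, -0.4566]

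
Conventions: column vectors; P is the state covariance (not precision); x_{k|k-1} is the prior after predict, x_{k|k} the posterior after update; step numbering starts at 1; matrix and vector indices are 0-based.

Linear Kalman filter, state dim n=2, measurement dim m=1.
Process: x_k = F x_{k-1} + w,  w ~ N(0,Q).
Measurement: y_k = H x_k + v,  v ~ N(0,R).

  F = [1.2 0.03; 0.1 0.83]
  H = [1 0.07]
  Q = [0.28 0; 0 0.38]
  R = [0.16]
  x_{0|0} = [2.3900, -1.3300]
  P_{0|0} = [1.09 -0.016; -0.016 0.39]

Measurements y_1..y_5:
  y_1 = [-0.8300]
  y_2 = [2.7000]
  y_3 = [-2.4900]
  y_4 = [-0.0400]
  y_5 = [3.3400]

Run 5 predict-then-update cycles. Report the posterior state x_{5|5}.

step 1: x^-=[2.8281, -0.8649]  P^-=[1.8488 0.1245; 0.1245 0.6569]  S=[2.0295]  K=[0.9153; 0.0840]  nu=[-3.5976]  x^+=[-0.4647, -1.1672]  P^+=[0.1487 -0.0315; -0.0315 0.6426]
step 2: x^-=[-0.5926, -1.0152]  P^-=[0.4924 0.0023; 0.0023 0.8189]  S=[0.6567]  K=[0.7500; 0.0908]  nu=[3.3637]  x^+=[1.9301, -0.7096]  P^+=[0.1230 -0.0424; -0.0424 0.8135]
step 3: x^-=[2.2949, -0.3960]  P^-=[0.4548 -0.0074; -0.0074 0.9346]  S=[0.6183]  K=[0.7347; 0.0939]  nu=[-4.7572]  x^+=[-1.2000, -0.8428]  P^+=[0.1210 -0.0500; -0.0500 0.9292]
step 4: x^-=[-1.4653, -0.8195]  P^-=[0.4515 -0.0123; -0.0123 1.0130]  S=[0.6148]  K=[0.7331; 0.0953]  nu=[1.4826]  x^+=[-0.3784, -0.6781]  P^+=[0.1212 -0.0553; -0.0553 1.0074]
step 5: x^-=[-0.4744, -0.6007]  P^-=[0.4514 -0.0156; -0.0156 1.0661]  S=[0.6144]  K=[0.7329; 0.0961]  nu=[3.8565]  x^+=[2.3519, -0.2302]  P^+=[0.1214 -0.0589; -0.0589 1.0604]

x_post = [2.3519, -0.2302]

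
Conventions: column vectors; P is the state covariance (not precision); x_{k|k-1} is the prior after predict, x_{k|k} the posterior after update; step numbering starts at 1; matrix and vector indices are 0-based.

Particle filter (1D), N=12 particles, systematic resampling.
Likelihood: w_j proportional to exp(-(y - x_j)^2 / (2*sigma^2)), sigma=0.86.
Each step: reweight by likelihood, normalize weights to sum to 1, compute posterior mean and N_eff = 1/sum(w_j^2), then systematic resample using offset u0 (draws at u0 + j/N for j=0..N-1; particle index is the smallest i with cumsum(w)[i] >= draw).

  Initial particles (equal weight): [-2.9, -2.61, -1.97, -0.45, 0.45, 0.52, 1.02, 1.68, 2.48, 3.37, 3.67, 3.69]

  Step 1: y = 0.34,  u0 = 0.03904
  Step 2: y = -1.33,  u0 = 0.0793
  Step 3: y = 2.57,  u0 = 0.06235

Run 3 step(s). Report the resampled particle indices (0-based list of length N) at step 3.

step 1: w=[0.0002, 0.0007, 0.0073, 0.1756, 0.2657, 0.2620, 0.1959, 0.0796, 0.0121, 0.0005, 0.0001, 0.0001]  mean=0.5263  Neff=4.6510  idx=[3, 3, 4, 4, 4, 5, 5, 5, 5, 6, 6, 7]
step 2: w=[0.2988, 0.2988, 0.0592, 0.0592, 0.0592, 0.0499, 0.0499, 0.0499, 0.0499, 0.0121, 0.0121, 0.0011]  mean=-0.0588  Neff=5.0169  idx=[0, 0, 0, 1, 1, 1, 1, 3, 4, 6, 7, 10]
step 3: w=[0.0049, 0.0049, 0.0049, 0.0049, 0.0049, 0.0049, 0.0049, 0.1129, 0.1129, 0.1375, 0.1375, 0.4644]  mean=0.7028  Neff=3.5815  idx=[7, 7, 8, 9, 9, 10, 11, 11, 11, 11, 11, 11]

resampled_idx = [7, 7, 8, 9, 9, 10, 11, 11, 11, 11, 11, 11]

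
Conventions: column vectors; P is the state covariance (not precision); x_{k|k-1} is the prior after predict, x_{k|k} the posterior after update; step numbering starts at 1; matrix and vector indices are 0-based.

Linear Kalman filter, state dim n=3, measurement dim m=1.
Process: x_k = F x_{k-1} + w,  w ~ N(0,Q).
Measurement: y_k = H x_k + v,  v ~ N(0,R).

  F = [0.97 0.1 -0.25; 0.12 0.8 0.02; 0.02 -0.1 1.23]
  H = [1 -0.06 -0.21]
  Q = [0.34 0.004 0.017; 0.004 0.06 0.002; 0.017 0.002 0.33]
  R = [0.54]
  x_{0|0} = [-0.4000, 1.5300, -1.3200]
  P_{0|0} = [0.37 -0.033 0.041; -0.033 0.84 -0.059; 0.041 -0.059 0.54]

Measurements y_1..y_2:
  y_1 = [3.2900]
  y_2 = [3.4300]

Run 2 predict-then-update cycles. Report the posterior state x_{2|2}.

step 1: x^-=[0.0950, 1.1496, -1.7846]  P^-=[0.7069 0.0968 -0.1072; 0.0968 0.5951 -0.1030; -0.1072 -0.1030 1.1722]  S=[1.3316]  K=[0.5434; 0.0621; -0.2607]  nu=[2.8892]  x^+=[1.6651, 1.3291, -2.5378]  P^+=[0.3137 0.0518 0.0815; 0.0518 0.5900 -0.0815; 0.0815 -0.0815 1.0817]
step 2: x^-=[2.3825, 1.2124, -3.2211]  P^-=[0.6833 0.1384 -0.2356; 0.1384 0.4503 -0.0856; -0.2356 -0.0856 1.9963]  S=[1.3931]  K=[0.5200; 0.0929; -0.4664]  nu=[0.4438]  x^+=[2.6133, 1.2536, -3.4281]  P^+=[0.3065 0.0711 0.1023; 0.0711 0.4383 -0.0252; 0.1023 -0.0252 1.6934]

x_post = [2.6133, 1.2536, -3.4281]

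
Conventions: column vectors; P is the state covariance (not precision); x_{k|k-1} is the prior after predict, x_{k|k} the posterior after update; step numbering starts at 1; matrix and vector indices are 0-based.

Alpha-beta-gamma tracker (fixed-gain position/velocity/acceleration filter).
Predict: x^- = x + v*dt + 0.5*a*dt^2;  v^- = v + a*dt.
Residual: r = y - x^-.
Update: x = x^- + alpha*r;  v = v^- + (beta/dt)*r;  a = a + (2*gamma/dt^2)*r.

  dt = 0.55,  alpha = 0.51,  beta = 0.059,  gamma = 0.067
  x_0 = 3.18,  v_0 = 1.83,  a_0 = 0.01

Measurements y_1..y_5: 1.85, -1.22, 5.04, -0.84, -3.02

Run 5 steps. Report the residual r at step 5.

step 1: x_pred=4.1880  r=-2.3380  x^+=2.9956  v^+=1.5847  a^+=-1.0257
step 2: x_pred=3.7121  r=-4.9321  x^+=1.1967  v^+=0.4915  a^+=-3.2105
step 3: x_pred=0.9815  r=4.0585  x^+=3.0513  v^+=-0.8389  a^+=-1.4126
step 4: x_pred=2.3763  r=-3.2163  x^+=0.7360  v^+=-1.9609  a^+=-2.8374
step 5: x_pred=-0.7717  r=-2.2483  x^+=-1.9183  v^+=-3.7626  a^+=-3.8333

resid = -2.2483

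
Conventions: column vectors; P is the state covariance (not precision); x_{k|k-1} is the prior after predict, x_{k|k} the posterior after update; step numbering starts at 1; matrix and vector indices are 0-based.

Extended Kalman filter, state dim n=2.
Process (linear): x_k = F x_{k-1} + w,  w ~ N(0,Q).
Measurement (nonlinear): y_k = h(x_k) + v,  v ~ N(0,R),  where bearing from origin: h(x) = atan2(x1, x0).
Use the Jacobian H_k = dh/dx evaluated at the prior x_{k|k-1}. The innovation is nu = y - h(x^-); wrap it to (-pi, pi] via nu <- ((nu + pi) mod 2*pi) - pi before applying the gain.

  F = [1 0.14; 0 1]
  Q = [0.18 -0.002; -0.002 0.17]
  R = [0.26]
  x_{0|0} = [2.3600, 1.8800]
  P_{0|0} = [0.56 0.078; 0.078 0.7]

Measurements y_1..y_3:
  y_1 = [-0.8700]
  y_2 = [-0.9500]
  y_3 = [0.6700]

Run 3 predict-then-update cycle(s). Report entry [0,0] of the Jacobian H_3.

step 1: x^-=[2.6232, 1.8800]  P^-=[0.7756 0.1740; 0.1740 0.8700]  H_jac=[-0.1805 0.2519]  S=[0.3246]  K=[-0.2962; 0.5782]  nu=[-1.4918]  x^+=[3.0651, 1.0174]  P^+=[0.7471 0.2296; 0.2296 0.7615]
step 2: x^-=[3.2076, 1.0174]  P^-=[1.0063 0.3342; 0.3342 0.9315]  H_jac=[-0.0898 0.2833]  S=[0.3259]  K=[0.0131; 0.7176]  nu=[-1.2572]  x^+=[3.1911, 0.1153]  P^+=[1.0062 0.3312; 0.3312 0.7637]
step 3: x^-=[3.2073, 0.1153]  P^-=[1.2939 0.4361; 0.4361 0.9337]  H_jac=[-0.0112 0.3114]  S=[0.3477]  K=[0.3489; 0.8222]  nu=[0.6341]  x^+=[3.4285, 0.6367]  P^+=[1.2516 0.3363; 0.3363 0.6986]

H_jac[0,0] = -0.0112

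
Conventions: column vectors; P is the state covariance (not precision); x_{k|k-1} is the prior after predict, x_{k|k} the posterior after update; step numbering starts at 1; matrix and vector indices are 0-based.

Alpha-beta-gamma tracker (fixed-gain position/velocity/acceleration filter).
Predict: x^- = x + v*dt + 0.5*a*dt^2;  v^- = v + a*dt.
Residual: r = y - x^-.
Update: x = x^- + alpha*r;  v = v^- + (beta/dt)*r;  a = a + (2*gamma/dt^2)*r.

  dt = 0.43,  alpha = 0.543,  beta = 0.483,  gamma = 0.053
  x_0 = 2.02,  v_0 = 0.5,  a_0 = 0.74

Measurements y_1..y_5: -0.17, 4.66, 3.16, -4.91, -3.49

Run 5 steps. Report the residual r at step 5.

resid = 0.5662

step 1: x_pred=2.3034  r=-2.4734  x^+=0.9603  v^+=-1.9601  a^+=-0.6780
step 2: x_pred=0.0548  r=4.6052  x^+=2.5554  v^+=2.9212  a^+=1.9621
step 3: x_pred=3.9929  r=-0.8329  x^+=3.5407  v^+=2.8293  a^+=1.4846
step 4: x_pred=4.8945  r=-9.8045  x^+=-0.4293  v^+=-7.5453  a^+=-4.1362
step 5: x_pred=-4.0562  r=0.5662  x^+=-3.7488  v^+=-8.6879  a^+=-3.8116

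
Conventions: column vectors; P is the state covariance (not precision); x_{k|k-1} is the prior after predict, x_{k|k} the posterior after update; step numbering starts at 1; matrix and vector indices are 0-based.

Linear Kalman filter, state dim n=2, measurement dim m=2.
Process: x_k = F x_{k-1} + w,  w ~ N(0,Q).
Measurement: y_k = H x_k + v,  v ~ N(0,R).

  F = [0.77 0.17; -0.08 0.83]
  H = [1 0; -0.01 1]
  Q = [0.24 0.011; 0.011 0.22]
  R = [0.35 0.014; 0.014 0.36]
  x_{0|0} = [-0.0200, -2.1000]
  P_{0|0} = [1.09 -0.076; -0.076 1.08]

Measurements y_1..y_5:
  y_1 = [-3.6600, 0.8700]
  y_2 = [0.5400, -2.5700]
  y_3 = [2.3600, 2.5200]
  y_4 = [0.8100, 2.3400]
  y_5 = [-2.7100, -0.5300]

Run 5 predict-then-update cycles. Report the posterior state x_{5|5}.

step 1: x^-=[-0.3724, -1.7414]  P^-=[0.8976 0.0487; 0.0487 0.9811]  S=[1.2476 0.0537; 0.0537 1.3402]  K=[0.7194 0.0008; 0.0075 0.7314]  nu=[-3.2876, 2.6077]  x^+=[-2.7355, 0.1410]  P^+=[0.2518 0.0129; 0.0129 0.2635]
step 2: x^-=[-2.0823, 0.3359]  P^-=[0.4003 0.0407; 0.0407 0.4014]  S=[0.7503 0.0507; 0.0507 0.7607]  K=[0.5326 0.0128; 0.0187 0.5260]  nu=[2.6223, -2.9267]  x^+=[-0.7229, -1.1544]  P^+=[0.1866 0.0139; 0.0139 0.1898]
step 3: x^-=[-0.7529, -0.9003]  P^-=[0.3598 0.0350; 0.0350 0.3501]  S=[0.7098 0.0454; 0.0454 0.7094]  K=[0.5061 0.0119; 0.0178 0.4918]  nu=[3.1129, 3.4128]  x^+=[0.8631, 0.8337]  P^+=[0.1773 0.0131; 0.0131 0.1774]
step 4: x^-=[0.8063, 0.6230]  P^-=[0.3537 0.0333; 0.0333 0.3416]  S=[0.7037 0.0438; 0.0438 0.7010]  K=[0.5019 0.0111; 0.0171 0.4858]  nu=[0.0037, 1.7251]  x^+=[0.8274, 1.4611]  P^+=[0.1758 0.0128; 0.0128 0.1753]
step 5: x^-=[0.8855, 1.1465]  P^-=[0.3527 0.0329; 0.0329 0.3402]  S=[0.7027 0.0434; 0.0434 0.6995]  K=[0.5012 0.0109; 0.0169 0.4847]  nu=[-3.5955, -1.6676]  x^+=[-0.9349, 0.2773]  P^+=[0.1756 0.0127; 0.0127 0.1749]

x_post = [-0.9349, 0.2773]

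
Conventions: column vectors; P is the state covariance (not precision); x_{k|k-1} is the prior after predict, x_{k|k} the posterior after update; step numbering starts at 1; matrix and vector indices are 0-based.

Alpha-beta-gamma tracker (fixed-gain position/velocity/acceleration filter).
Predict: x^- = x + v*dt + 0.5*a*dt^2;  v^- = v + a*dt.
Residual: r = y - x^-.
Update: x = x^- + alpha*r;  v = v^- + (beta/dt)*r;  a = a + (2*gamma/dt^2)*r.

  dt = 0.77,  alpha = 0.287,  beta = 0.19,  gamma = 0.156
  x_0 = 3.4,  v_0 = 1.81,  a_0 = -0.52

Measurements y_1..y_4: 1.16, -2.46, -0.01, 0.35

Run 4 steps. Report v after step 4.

step 1: x_pred=4.6395  r=-3.4795  x^+=3.6409  v^+=0.5510  a^+=-2.3510
step 2: x_pred=3.3682  r=-5.8282  x^+=1.6955  v^+=-2.6974  a^+=-5.4180
step 3: x_pred=-1.9877  r=1.9777  x^+=-1.4201  v^+=-6.3813  a^+=-4.3773
step 4: x_pred=-7.6313  r=7.9813  x^+=-5.3407  v^+=-7.7824  a^+=-0.1773

v_post = -7.7824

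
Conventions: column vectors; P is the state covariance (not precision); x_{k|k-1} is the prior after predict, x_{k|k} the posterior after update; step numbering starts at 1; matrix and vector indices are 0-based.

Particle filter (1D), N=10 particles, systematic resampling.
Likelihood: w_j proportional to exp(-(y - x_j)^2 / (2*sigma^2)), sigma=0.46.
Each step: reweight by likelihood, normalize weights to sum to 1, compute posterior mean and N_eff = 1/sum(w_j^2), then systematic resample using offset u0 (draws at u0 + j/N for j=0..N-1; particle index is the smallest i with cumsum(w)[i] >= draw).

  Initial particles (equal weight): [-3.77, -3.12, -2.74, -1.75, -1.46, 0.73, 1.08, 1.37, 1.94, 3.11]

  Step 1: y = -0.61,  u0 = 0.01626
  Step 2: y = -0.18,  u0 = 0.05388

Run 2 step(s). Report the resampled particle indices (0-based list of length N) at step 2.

resampled_idx = [2, 2, 3, 4, 5, 6, 7, 7, 8, 9]

step 1: w=[0.0000, 0.0000, 0.0001, 0.1905, 0.7451, 0.0590, 0.0048, 0.0004, 0.0000, 0.0000]  mean=-1.3728  Neff=1.6806  idx=[3, 3, 4, 4, 4, 4, 4, 4, 4, 4]
step 2: w=[0.0171, 0.0171, 0.1207, 0.1207, 0.1207, 0.1207, 0.1207, 0.1207, 0.1207, 0.1207]  mean=-1.4699  Neff=8.5345  idx=[2, 2, 3, 4, 5, 6, 7, 7, 8, 9]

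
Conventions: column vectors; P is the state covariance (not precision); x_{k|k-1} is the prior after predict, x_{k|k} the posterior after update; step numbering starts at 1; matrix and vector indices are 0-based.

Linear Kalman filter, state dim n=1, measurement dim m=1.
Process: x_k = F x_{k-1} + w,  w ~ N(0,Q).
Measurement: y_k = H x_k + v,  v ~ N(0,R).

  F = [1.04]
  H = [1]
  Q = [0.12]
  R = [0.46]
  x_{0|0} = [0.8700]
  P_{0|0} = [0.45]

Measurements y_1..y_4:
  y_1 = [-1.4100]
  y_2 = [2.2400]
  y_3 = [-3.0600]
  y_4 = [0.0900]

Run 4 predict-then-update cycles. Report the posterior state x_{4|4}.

x_post = [-0.4704]

step 1: x^-=[0.9048]  P^-=[0.6067]  S=[1.0667]  K=[0.5688]  nu=[-2.3148]  x^+=[-0.4118]  P^+=[0.2616]
step 2: x^-=[-0.4283]  P^-=[0.4030]  S=[0.8630]  K=[0.4670]  nu=[2.6683]  x^+=[0.8177]  P^+=[0.2148]
step 3: x^-=[0.8504]  P^-=[0.3523]  S=[0.8123]  K=[0.4337]  nu=[-3.9104]  x^+=[-0.8456]  P^+=[0.1995]
step 4: x^-=[-0.8795]  P^-=[0.3358]  S=[0.7958]  K=[0.4220]  nu=[0.9695]  x^+=[-0.4704]  P^+=[0.1941]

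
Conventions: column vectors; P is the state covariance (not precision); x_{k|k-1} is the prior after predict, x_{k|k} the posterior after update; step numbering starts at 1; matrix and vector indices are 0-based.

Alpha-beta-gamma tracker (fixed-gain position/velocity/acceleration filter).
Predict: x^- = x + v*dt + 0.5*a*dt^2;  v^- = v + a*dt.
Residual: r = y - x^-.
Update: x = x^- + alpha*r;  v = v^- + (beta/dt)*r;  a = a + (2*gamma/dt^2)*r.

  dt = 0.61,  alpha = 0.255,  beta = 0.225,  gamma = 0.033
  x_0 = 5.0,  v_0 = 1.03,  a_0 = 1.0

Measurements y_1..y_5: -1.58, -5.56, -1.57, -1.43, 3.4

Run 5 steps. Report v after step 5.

step 1: x_pred=5.8144  r=-7.3944  x^+=3.9288  v^+=-1.0874  a^+=-0.3115
step 2: x_pred=3.2075  r=-8.7675  x^+=0.9718  v^+=-4.5114  a^+=-1.8667
step 3: x_pred=-2.1274  r=0.5574  x^+=-1.9853  v^+=-5.4444  a^+=-1.7678
step 4: x_pred=-5.6353  r=4.2053  x^+=-4.5629  v^+=-4.9716  a^+=-1.0219
step 5: x_pred=-7.7858  r=11.1858  x^+=-4.9334  v^+=-1.4691  a^+=0.9622

v_post = -1.4691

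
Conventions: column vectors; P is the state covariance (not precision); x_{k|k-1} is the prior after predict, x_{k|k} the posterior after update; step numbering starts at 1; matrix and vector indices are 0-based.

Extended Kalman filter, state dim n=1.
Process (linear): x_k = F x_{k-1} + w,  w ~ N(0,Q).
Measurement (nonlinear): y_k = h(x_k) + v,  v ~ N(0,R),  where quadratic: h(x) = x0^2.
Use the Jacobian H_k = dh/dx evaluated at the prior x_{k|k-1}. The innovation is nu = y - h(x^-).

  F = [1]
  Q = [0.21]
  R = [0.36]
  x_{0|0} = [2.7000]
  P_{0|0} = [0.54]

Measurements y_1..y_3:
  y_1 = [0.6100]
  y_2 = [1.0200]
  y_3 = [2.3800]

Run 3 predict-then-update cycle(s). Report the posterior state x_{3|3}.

x_post = [1.5096]

step 1: x^-=[2.7000]  P^-=[0.7500]  H_jac=[5.4000]  S=[22.2300]  K=[0.1822]  nu=[-6.6800]  x^+=[1.4830]  P^+=[0.0121]
step 2: x^-=[1.4830]  P^-=[0.2221]  H_jac=[2.9660]  S=[2.3142]  K=[0.2847]  nu=[-1.1793]  x^+=[1.1472]  P^+=[0.0346]
step 3: x^-=[1.1472]  P^-=[0.2446]  H_jac=[2.2945]  S=[1.6475]  K=[0.3406]  nu=[1.0638]  x^+=[1.5096]  P^+=[0.0534]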